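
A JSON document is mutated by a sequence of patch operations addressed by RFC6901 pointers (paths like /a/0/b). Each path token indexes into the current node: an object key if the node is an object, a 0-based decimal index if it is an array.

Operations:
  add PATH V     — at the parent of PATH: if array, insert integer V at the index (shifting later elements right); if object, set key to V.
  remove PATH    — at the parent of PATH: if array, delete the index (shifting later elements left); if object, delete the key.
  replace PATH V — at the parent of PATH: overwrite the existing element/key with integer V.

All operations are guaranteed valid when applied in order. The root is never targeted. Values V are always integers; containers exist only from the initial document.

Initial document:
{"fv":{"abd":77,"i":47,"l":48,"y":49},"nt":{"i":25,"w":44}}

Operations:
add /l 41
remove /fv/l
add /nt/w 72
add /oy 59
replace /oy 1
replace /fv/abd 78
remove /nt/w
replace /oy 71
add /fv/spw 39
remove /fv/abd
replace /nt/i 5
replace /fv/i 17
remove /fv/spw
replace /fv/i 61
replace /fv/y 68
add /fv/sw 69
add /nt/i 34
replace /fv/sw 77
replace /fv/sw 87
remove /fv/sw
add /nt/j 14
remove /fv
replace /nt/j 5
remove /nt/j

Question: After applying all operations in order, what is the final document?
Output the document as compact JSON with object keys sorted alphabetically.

Answer: {"l":41,"nt":{"i":34},"oy":71}

Derivation:
After op 1 (add /l 41): {"fv":{"abd":77,"i":47,"l":48,"y":49},"l":41,"nt":{"i":25,"w":44}}
After op 2 (remove /fv/l): {"fv":{"abd":77,"i":47,"y":49},"l":41,"nt":{"i":25,"w":44}}
After op 3 (add /nt/w 72): {"fv":{"abd":77,"i":47,"y":49},"l":41,"nt":{"i":25,"w":72}}
After op 4 (add /oy 59): {"fv":{"abd":77,"i":47,"y":49},"l":41,"nt":{"i":25,"w":72},"oy":59}
After op 5 (replace /oy 1): {"fv":{"abd":77,"i":47,"y":49},"l":41,"nt":{"i":25,"w":72},"oy":1}
After op 6 (replace /fv/abd 78): {"fv":{"abd":78,"i":47,"y":49},"l":41,"nt":{"i":25,"w":72},"oy":1}
After op 7 (remove /nt/w): {"fv":{"abd":78,"i":47,"y":49},"l":41,"nt":{"i":25},"oy":1}
After op 8 (replace /oy 71): {"fv":{"abd":78,"i":47,"y":49},"l":41,"nt":{"i":25},"oy":71}
After op 9 (add /fv/spw 39): {"fv":{"abd":78,"i":47,"spw":39,"y":49},"l":41,"nt":{"i":25},"oy":71}
After op 10 (remove /fv/abd): {"fv":{"i":47,"spw":39,"y":49},"l":41,"nt":{"i":25},"oy":71}
After op 11 (replace /nt/i 5): {"fv":{"i":47,"spw":39,"y":49},"l":41,"nt":{"i":5},"oy":71}
After op 12 (replace /fv/i 17): {"fv":{"i":17,"spw":39,"y":49},"l":41,"nt":{"i":5},"oy":71}
After op 13 (remove /fv/spw): {"fv":{"i":17,"y":49},"l":41,"nt":{"i":5},"oy":71}
After op 14 (replace /fv/i 61): {"fv":{"i":61,"y":49},"l":41,"nt":{"i":5},"oy":71}
After op 15 (replace /fv/y 68): {"fv":{"i":61,"y":68},"l":41,"nt":{"i":5},"oy":71}
After op 16 (add /fv/sw 69): {"fv":{"i":61,"sw":69,"y":68},"l":41,"nt":{"i":5},"oy":71}
After op 17 (add /nt/i 34): {"fv":{"i":61,"sw":69,"y":68},"l":41,"nt":{"i":34},"oy":71}
After op 18 (replace /fv/sw 77): {"fv":{"i":61,"sw":77,"y":68},"l":41,"nt":{"i":34},"oy":71}
After op 19 (replace /fv/sw 87): {"fv":{"i":61,"sw":87,"y":68},"l":41,"nt":{"i":34},"oy":71}
After op 20 (remove /fv/sw): {"fv":{"i":61,"y":68},"l":41,"nt":{"i":34},"oy":71}
After op 21 (add /nt/j 14): {"fv":{"i":61,"y":68},"l":41,"nt":{"i":34,"j":14},"oy":71}
After op 22 (remove /fv): {"l":41,"nt":{"i":34,"j":14},"oy":71}
After op 23 (replace /nt/j 5): {"l":41,"nt":{"i":34,"j":5},"oy":71}
After op 24 (remove /nt/j): {"l":41,"nt":{"i":34},"oy":71}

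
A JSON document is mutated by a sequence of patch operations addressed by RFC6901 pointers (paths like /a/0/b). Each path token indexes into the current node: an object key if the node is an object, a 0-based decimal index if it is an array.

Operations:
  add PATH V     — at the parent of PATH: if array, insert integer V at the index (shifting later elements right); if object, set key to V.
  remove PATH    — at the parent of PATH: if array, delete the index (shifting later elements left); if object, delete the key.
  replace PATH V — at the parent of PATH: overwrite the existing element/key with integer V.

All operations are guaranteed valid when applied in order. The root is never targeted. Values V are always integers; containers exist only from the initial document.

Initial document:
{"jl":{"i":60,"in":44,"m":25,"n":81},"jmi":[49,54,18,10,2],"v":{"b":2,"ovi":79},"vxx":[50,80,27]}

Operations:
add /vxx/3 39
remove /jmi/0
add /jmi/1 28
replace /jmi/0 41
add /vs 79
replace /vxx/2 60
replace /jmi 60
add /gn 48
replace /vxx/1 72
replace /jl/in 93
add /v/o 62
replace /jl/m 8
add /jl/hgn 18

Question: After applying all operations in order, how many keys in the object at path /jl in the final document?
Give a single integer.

Answer: 5

Derivation:
After op 1 (add /vxx/3 39): {"jl":{"i":60,"in":44,"m":25,"n":81},"jmi":[49,54,18,10,2],"v":{"b":2,"ovi":79},"vxx":[50,80,27,39]}
After op 2 (remove /jmi/0): {"jl":{"i":60,"in":44,"m":25,"n":81},"jmi":[54,18,10,2],"v":{"b":2,"ovi":79},"vxx":[50,80,27,39]}
After op 3 (add /jmi/1 28): {"jl":{"i":60,"in":44,"m":25,"n":81},"jmi":[54,28,18,10,2],"v":{"b":2,"ovi":79},"vxx":[50,80,27,39]}
After op 4 (replace /jmi/0 41): {"jl":{"i":60,"in":44,"m":25,"n":81},"jmi":[41,28,18,10,2],"v":{"b":2,"ovi":79},"vxx":[50,80,27,39]}
After op 5 (add /vs 79): {"jl":{"i":60,"in":44,"m":25,"n":81},"jmi":[41,28,18,10,2],"v":{"b":2,"ovi":79},"vs":79,"vxx":[50,80,27,39]}
After op 6 (replace /vxx/2 60): {"jl":{"i":60,"in":44,"m":25,"n":81},"jmi":[41,28,18,10,2],"v":{"b":2,"ovi":79},"vs":79,"vxx":[50,80,60,39]}
After op 7 (replace /jmi 60): {"jl":{"i":60,"in":44,"m":25,"n":81},"jmi":60,"v":{"b":2,"ovi":79},"vs":79,"vxx":[50,80,60,39]}
After op 8 (add /gn 48): {"gn":48,"jl":{"i":60,"in":44,"m":25,"n":81},"jmi":60,"v":{"b":2,"ovi":79},"vs":79,"vxx":[50,80,60,39]}
After op 9 (replace /vxx/1 72): {"gn":48,"jl":{"i":60,"in":44,"m":25,"n":81},"jmi":60,"v":{"b":2,"ovi":79},"vs":79,"vxx":[50,72,60,39]}
After op 10 (replace /jl/in 93): {"gn":48,"jl":{"i":60,"in":93,"m":25,"n":81},"jmi":60,"v":{"b":2,"ovi":79},"vs":79,"vxx":[50,72,60,39]}
After op 11 (add /v/o 62): {"gn":48,"jl":{"i":60,"in":93,"m":25,"n":81},"jmi":60,"v":{"b":2,"o":62,"ovi":79},"vs":79,"vxx":[50,72,60,39]}
After op 12 (replace /jl/m 8): {"gn":48,"jl":{"i":60,"in":93,"m":8,"n":81},"jmi":60,"v":{"b":2,"o":62,"ovi":79},"vs":79,"vxx":[50,72,60,39]}
After op 13 (add /jl/hgn 18): {"gn":48,"jl":{"hgn":18,"i":60,"in":93,"m":8,"n":81},"jmi":60,"v":{"b":2,"o":62,"ovi":79},"vs":79,"vxx":[50,72,60,39]}
Size at path /jl: 5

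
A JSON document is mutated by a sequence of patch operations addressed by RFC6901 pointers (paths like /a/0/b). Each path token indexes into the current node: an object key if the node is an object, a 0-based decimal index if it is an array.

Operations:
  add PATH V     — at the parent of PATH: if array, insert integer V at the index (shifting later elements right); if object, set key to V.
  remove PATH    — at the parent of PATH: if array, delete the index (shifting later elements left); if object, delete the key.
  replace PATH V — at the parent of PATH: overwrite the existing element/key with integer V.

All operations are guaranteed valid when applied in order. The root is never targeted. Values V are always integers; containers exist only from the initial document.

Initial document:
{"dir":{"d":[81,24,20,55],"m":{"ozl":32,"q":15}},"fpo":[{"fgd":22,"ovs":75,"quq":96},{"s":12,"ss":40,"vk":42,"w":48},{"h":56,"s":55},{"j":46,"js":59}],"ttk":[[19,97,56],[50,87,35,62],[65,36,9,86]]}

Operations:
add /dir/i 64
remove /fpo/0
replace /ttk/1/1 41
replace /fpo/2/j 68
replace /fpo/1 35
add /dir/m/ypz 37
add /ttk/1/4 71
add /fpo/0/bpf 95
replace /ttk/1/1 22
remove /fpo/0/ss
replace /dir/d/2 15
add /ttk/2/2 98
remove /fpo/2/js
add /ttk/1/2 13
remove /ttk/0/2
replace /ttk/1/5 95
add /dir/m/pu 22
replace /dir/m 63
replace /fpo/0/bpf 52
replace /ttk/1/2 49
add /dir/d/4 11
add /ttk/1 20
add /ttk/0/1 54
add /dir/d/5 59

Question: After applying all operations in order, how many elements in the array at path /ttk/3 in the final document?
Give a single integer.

After op 1 (add /dir/i 64): {"dir":{"d":[81,24,20,55],"i":64,"m":{"ozl":32,"q":15}},"fpo":[{"fgd":22,"ovs":75,"quq":96},{"s":12,"ss":40,"vk":42,"w":48},{"h":56,"s":55},{"j":46,"js":59}],"ttk":[[19,97,56],[50,87,35,62],[65,36,9,86]]}
After op 2 (remove /fpo/0): {"dir":{"d":[81,24,20,55],"i":64,"m":{"ozl":32,"q":15}},"fpo":[{"s":12,"ss":40,"vk":42,"w":48},{"h":56,"s":55},{"j":46,"js":59}],"ttk":[[19,97,56],[50,87,35,62],[65,36,9,86]]}
After op 3 (replace /ttk/1/1 41): {"dir":{"d":[81,24,20,55],"i":64,"m":{"ozl":32,"q":15}},"fpo":[{"s":12,"ss":40,"vk":42,"w":48},{"h":56,"s":55},{"j":46,"js":59}],"ttk":[[19,97,56],[50,41,35,62],[65,36,9,86]]}
After op 4 (replace /fpo/2/j 68): {"dir":{"d":[81,24,20,55],"i":64,"m":{"ozl":32,"q":15}},"fpo":[{"s":12,"ss":40,"vk":42,"w":48},{"h":56,"s":55},{"j":68,"js":59}],"ttk":[[19,97,56],[50,41,35,62],[65,36,9,86]]}
After op 5 (replace /fpo/1 35): {"dir":{"d":[81,24,20,55],"i":64,"m":{"ozl":32,"q":15}},"fpo":[{"s":12,"ss":40,"vk":42,"w":48},35,{"j":68,"js":59}],"ttk":[[19,97,56],[50,41,35,62],[65,36,9,86]]}
After op 6 (add /dir/m/ypz 37): {"dir":{"d":[81,24,20,55],"i":64,"m":{"ozl":32,"q":15,"ypz":37}},"fpo":[{"s":12,"ss":40,"vk":42,"w":48},35,{"j":68,"js":59}],"ttk":[[19,97,56],[50,41,35,62],[65,36,9,86]]}
After op 7 (add /ttk/1/4 71): {"dir":{"d":[81,24,20,55],"i":64,"m":{"ozl":32,"q":15,"ypz":37}},"fpo":[{"s":12,"ss":40,"vk":42,"w":48},35,{"j":68,"js":59}],"ttk":[[19,97,56],[50,41,35,62,71],[65,36,9,86]]}
After op 8 (add /fpo/0/bpf 95): {"dir":{"d":[81,24,20,55],"i":64,"m":{"ozl":32,"q":15,"ypz":37}},"fpo":[{"bpf":95,"s":12,"ss":40,"vk":42,"w":48},35,{"j":68,"js":59}],"ttk":[[19,97,56],[50,41,35,62,71],[65,36,9,86]]}
After op 9 (replace /ttk/1/1 22): {"dir":{"d":[81,24,20,55],"i":64,"m":{"ozl":32,"q":15,"ypz":37}},"fpo":[{"bpf":95,"s":12,"ss":40,"vk":42,"w":48},35,{"j":68,"js":59}],"ttk":[[19,97,56],[50,22,35,62,71],[65,36,9,86]]}
After op 10 (remove /fpo/0/ss): {"dir":{"d":[81,24,20,55],"i":64,"m":{"ozl":32,"q":15,"ypz":37}},"fpo":[{"bpf":95,"s":12,"vk":42,"w":48},35,{"j":68,"js":59}],"ttk":[[19,97,56],[50,22,35,62,71],[65,36,9,86]]}
After op 11 (replace /dir/d/2 15): {"dir":{"d":[81,24,15,55],"i":64,"m":{"ozl":32,"q":15,"ypz":37}},"fpo":[{"bpf":95,"s":12,"vk":42,"w":48},35,{"j":68,"js":59}],"ttk":[[19,97,56],[50,22,35,62,71],[65,36,9,86]]}
After op 12 (add /ttk/2/2 98): {"dir":{"d":[81,24,15,55],"i":64,"m":{"ozl":32,"q":15,"ypz":37}},"fpo":[{"bpf":95,"s":12,"vk":42,"w":48},35,{"j":68,"js":59}],"ttk":[[19,97,56],[50,22,35,62,71],[65,36,98,9,86]]}
After op 13 (remove /fpo/2/js): {"dir":{"d":[81,24,15,55],"i":64,"m":{"ozl":32,"q":15,"ypz":37}},"fpo":[{"bpf":95,"s":12,"vk":42,"w":48},35,{"j":68}],"ttk":[[19,97,56],[50,22,35,62,71],[65,36,98,9,86]]}
After op 14 (add /ttk/1/2 13): {"dir":{"d":[81,24,15,55],"i":64,"m":{"ozl":32,"q":15,"ypz":37}},"fpo":[{"bpf":95,"s":12,"vk":42,"w":48},35,{"j":68}],"ttk":[[19,97,56],[50,22,13,35,62,71],[65,36,98,9,86]]}
After op 15 (remove /ttk/0/2): {"dir":{"d":[81,24,15,55],"i":64,"m":{"ozl":32,"q":15,"ypz":37}},"fpo":[{"bpf":95,"s":12,"vk":42,"w":48},35,{"j":68}],"ttk":[[19,97],[50,22,13,35,62,71],[65,36,98,9,86]]}
After op 16 (replace /ttk/1/5 95): {"dir":{"d":[81,24,15,55],"i":64,"m":{"ozl":32,"q":15,"ypz":37}},"fpo":[{"bpf":95,"s":12,"vk":42,"w":48},35,{"j":68}],"ttk":[[19,97],[50,22,13,35,62,95],[65,36,98,9,86]]}
After op 17 (add /dir/m/pu 22): {"dir":{"d":[81,24,15,55],"i":64,"m":{"ozl":32,"pu":22,"q":15,"ypz":37}},"fpo":[{"bpf":95,"s":12,"vk":42,"w":48},35,{"j":68}],"ttk":[[19,97],[50,22,13,35,62,95],[65,36,98,9,86]]}
After op 18 (replace /dir/m 63): {"dir":{"d":[81,24,15,55],"i":64,"m":63},"fpo":[{"bpf":95,"s":12,"vk":42,"w":48},35,{"j":68}],"ttk":[[19,97],[50,22,13,35,62,95],[65,36,98,9,86]]}
After op 19 (replace /fpo/0/bpf 52): {"dir":{"d":[81,24,15,55],"i":64,"m":63},"fpo":[{"bpf":52,"s":12,"vk":42,"w":48},35,{"j":68}],"ttk":[[19,97],[50,22,13,35,62,95],[65,36,98,9,86]]}
After op 20 (replace /ttk/1/2 49): {"dir":{"d":[81,24,15,55],"i":64,"m":63},"fpo":[{"bpf":52,"s":12,"vk":42,"w":48},35,{"j":68}],"ttk":[[19,97],[50,22,49,35,62,95],[65,36,98,9,86]]}
After op 21 (add /dir/d/4 11): {"dir":{"d":[81,24,15,55,11],"i":64,"m":63},"fpo":[{"bpf":52,"s":12,"vk":42,"w":48},35,{"j":68}],"ttk":[[19,97],[50,22,49,35,62,95],[65,36,98,9,86]]}
After op 22 (add /ttk/1 20): {"dir":{"d":[81,24,15,55,11],"i":64,"m":63},"fpo":[{"bpf":52,"s":12,"vk":42,"w":48},35,{"j":68}],"ttk":[[19,97],20,[50,22,49,35,62,95],[65,36,98,9,86]]}
After op 23 (add /ttk/0/1 54): {"dir":{"d":[81,24,15,55,11],"i":64,"m":63},"fpo":[{"bpf":52,"s":12,"vk":42,"w":48},35,{"j":68}],"ttk":[[19,54,97],20,[50,22,49,35,62,95],[65,36,98,9,86]]}
After op 24 (add /dir/d/5 59): {"dir":{"d":[81,24,15,55,11,59],"i":64,"m":63},"fpo":[{"bpf":52,"s":12,"vk":42,"w":48},35,{"j":68}],"ttk":[[19,54,97],20,[50,22,49,35,62,95],[65,36,98,9,86]]}
Size at path /ttk/3: 5

Answer: 5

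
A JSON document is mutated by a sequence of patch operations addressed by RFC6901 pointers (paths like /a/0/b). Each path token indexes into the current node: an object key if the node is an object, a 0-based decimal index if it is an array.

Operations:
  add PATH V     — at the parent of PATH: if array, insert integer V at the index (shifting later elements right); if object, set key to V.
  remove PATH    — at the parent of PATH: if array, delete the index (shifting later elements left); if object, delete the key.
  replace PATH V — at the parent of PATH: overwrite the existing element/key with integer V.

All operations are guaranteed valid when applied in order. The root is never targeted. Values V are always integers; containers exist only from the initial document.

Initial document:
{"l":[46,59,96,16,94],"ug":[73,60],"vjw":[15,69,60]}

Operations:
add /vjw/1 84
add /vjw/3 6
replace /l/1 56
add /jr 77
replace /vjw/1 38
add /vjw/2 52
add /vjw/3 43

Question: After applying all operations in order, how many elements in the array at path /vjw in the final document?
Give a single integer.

Answer: 7

Derivation:
After op 1 (add /vjw/1 84): {"l":[46,59,96,16,94],"ug":[73,60],"vjw":[15,84,69,60]}
After op 2 (add /vjw/3 6): {"l":[46,59,96,16,94],"ug":[73,60],"vjw":[15,84,69,6,60]}
After op 3 (replace /l/1 56): {"l":[46,56,96,16,94],"ug":[73,60],"vjw":[15,84,69,6,60]}
After op 4 (add /jr 77): {"jr":77,"l":[46,56,96,16,94],"ug":[73,60],"vjw":[15,84,69,6,60]}
After op 5 (replace /vjw/1 38): {"jr":77,"l":[46,56,96,16,94],"ug":[73,60],"vjw":[15,38,69,6,60]}
After op 6 (add /vjw/2 52): {"jr":77,"l":[46,56,96,16,94],"ug":[73,60],"vjw":[15,38,52,69,6,60]}
After op 7 (add /vjw/3 43): {"jr":77,"l":[46,56,96,16,94],"ug":[73,60],"vjw":[15,38,52,43,69,6,60]}
Size at path /vjw: 7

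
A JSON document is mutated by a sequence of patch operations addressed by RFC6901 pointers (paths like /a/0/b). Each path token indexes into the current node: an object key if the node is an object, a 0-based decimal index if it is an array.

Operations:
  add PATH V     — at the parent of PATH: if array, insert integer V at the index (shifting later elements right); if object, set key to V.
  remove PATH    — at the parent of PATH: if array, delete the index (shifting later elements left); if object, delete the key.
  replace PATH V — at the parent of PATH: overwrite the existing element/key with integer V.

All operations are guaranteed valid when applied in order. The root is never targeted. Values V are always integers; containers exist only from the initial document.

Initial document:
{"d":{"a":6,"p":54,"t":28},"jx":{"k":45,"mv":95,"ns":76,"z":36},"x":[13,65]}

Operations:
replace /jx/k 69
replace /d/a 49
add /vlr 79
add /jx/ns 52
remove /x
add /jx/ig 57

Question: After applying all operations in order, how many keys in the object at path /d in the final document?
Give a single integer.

Answer: 3

Derivation:
After op 1 (replace /jx/k 69): {"d":{"a":6,"p":54,"t":28},"jx":{"k":69,"mv":95,"ns":76,"z":36},"x":[13,65]}
After op 2 (replace /d/a 49): {"d":{"a":49,"p":54,"t":28},"jx":{"k":69,"mv":95,"ns":76,"z":36},"x":[13,65]}
After op 3 (add /vlr 79): {"d":{"a":49,"p":54,"t":28},"jx":{"k":69,"mv":95,"ns":76,"z":36},"vlr":79,"x":[13,65]}
After op 4 (add /jx/ns 52): {"d":{"a":49,"p":54,"t":28},"jx":{"k":69,"mv":95,"ns":52,"z":36},"vlr":79,"x":[13,65]}
After op 5 (remove /x): {"d":{"a":49,"p":54,"t":28},"jx":{"k":69,"mv":95,"ns":52,"z":36},"vlr":79}
After op 6 (add /jx/ig 57): {"d":{"a":49,"p":54,"t":28},"jx":{"ig":57,"k":69,"mv":95,"ns":52,"z":36},"vlr":79}
Size at path /d: 3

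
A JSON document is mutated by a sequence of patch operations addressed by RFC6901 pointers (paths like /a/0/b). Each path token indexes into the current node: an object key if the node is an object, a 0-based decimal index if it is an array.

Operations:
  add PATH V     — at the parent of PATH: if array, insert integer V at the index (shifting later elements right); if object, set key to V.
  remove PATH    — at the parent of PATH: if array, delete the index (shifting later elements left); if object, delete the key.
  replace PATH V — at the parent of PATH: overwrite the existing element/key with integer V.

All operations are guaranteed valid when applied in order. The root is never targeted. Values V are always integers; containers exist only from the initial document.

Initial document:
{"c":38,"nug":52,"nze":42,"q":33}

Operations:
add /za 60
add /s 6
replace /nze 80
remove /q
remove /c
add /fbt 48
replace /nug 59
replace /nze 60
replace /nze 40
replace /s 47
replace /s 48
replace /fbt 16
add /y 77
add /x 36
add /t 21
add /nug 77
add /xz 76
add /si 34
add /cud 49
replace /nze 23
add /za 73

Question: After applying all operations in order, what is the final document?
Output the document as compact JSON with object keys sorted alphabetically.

After op 1 (add /za 60): {"c":38,"nug":52,"nze":42,"q":33,"za":60}
After op 2 (add /s 6): {"c":38,"nug":52,"nze":42,"q":33,"s":6,"za":60}
After op 3 (replace /nze 80): {"c":38,"nug":52,"nze":80,"q":33,"s":6,"za":60}
After op 4 (remove /q): {"c":38,"nug":52,"nze":80,"s":6,"za":60}
After op 5 (remove /c): {"nug":52,"nze":80,"s":6,"za":60}
After op 6 (add /fbt 48): {"fbt":48,"nug":52,"nze":80,"s":6,"za":60}
After op 7 (replace /nug 59): {"fbt":48,"nug":59,"nze":80,"s":6,"za":60}
After op 8 (replace /nze 60): {"fbt":48,"nug":59,"nze":60,"s":6,"za":60}
After op 9 (replace /nze 40): {"fbt":48,"nug":59,"nze":40,"s":6,"za":60}
After op 10 (replace /s 47): {"fbt":48,"nug":59,"nze":40,"s":47,"za":60}
After op 11 (replace /s 48): {"fbt":48,"nug":59,"nze":40,"s":48,"za":60}
After op 12 (replace /fbt 16): {"fbt":16,"nug":59,"nze":40,"s":48,"za":60}
After op 13 (add /y 77): {"fbt":16,"nug":59,"nze":40,"s":48,"y":77,"za":60}
After op 14 (add /x 36): {"fbt":16,"nug":59,"nze":40,"s":48,"x":36,"y":77,"za":60}
After op 15 (add /t 21): {"fbt":16,"nug":59,"nze":40,"s":48,"t":21,"x":36,"y":77,"za":60}
After op 16 (add /nug 77): {"fbt":16,"nug":77,"nze":40,"s":48,"t":21,"x":36,"y":77,"za":60}
After op 17 (add /xz 76): {"fbt":16,"nug":77,"nze":40,"s":48,"t":21,"x":36,"xz":76,"y":77,"za":60}
After op 18 (add /si 34): {"fbt":16,"nug":77,"nze":40,"s":48,"si":34,"t":21,"x":36,"xz":76,"y":77,"za":60}
After op 19 (add /cud 49): {"cud":49,"fbt":16,"nug":77,"nze":40,"s":48,"si":34,"t":21,"x":36,"xz":76,"y":77,"za":60}
After op 20 (replace /nze 23): {"cud":49,"fbt":16,"nug":77,"nze":23,"s":48,"si":34,"t":21,"x":36,"xz":76,"y":77,"za":60}
After op 21 (add /za 73): {"cud":49,"fbt":16,"nug":77,"nze":23,"s":48,"si":34,"t":21,"x":36,"xz":76,"y":77,"za":73}

Answer: {"cud":49,"fbt":16,"nug":77,"nze":23,"s":48,"si":34,"t":21,"x":36,"xz":76,"y":77,"za":73}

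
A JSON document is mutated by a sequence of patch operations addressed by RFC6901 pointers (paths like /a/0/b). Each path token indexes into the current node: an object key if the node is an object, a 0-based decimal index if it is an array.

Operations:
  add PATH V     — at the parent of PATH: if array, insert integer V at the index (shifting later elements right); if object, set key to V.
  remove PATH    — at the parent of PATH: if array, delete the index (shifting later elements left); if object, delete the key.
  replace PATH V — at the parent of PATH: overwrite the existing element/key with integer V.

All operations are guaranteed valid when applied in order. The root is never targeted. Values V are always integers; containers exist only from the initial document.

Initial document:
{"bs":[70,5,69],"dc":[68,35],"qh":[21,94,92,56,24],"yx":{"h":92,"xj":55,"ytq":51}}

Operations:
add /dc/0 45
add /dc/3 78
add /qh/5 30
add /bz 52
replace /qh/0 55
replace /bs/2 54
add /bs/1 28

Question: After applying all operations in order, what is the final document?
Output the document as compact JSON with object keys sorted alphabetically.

Answer: {"bs":[70,28,5,54],"bz":52,"dc":[45,68,35,78],"qh":[55,94,92,56,24,30],"yx":{"h":92,"xj":55,"ytq":51}}

Derivation:
After op 1 (add /dc/0 45): {"bs":[70,5,69],"dc":[45,68,35],"qh":[21,94,92,56,24],"yx":{"h":92,"xj":55,"ytq":51}}
After op 2 (add /dc/3 78): {"bs":[70,5,69],"dc":[45,68,35,78],"qh":[21,94,92,56,24],"yx":{"h":92,"xj":55,"ytq":51}}
After op 3 (add /qh/5 30): {"bs":[70,5,69],"dc":[45,68,35,78],"qh":[21,94,92,56,24,30],"yx":{"h":92,"xj":55,"ytq":51}}
After op 4 (add /bz 52): {"bs":[70,5,69],"bz":52,"dc":[45,68,35,78],"qh":[21,94,92,56,24,30],"yx":{"h":92,"xj":55,"ytq":51}}
After op 5 (replace /qh/0 55): {"bs":[70,5,69],"bz":52,"dc":[45,68,35,78],"qh":[55,94,92,56,24,30],"yx":{"h":92,"xj":55,"ytq":51}}
After op 6 (replace /bs/2 54): {"bs":[70,5,54],"bz":52,"dc":[45,68,35,78],"qh":[55,94,92,56,24,30],"yx":{"h":92,"xj":55,"ytq":51}}
After op 7 (add /bs/1 28): {"bs":[70,28,5,54],"bz":52,"dc":[45,68,35,78],"qh":[55,94,92,56,24,30],"yx":{"h":92,"xj":55,"ytq":51}}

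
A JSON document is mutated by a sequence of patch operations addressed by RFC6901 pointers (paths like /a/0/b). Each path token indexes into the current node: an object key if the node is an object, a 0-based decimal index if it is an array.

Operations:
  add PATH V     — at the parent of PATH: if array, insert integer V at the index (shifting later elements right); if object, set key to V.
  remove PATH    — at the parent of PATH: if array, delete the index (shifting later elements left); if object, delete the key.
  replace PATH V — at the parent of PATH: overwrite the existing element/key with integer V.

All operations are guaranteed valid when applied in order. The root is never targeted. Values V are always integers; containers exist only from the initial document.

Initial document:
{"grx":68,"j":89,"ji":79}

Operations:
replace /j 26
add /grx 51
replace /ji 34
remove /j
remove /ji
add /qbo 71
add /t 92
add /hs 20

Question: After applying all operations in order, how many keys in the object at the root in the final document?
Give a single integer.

After op 1 (replace /j 26): {"grx":68,"j":26,"ji":79}
After op 2 (add /grx 51): {"grx":51,"j":26,"ji":79}
After op 3 (replace /ji 34): {"grx":51,"j":26,"ji":34}
After op 4 (remove /j): {"grx":51,"ji":34}
After op 5 (remove /ji): {"grx":51}
After op 6 (add /qbo 71): {"grx":51,"qbo":71}
After op 7 (add /t 92): {"grx":51,"qbo":71,"t":92}
After op 8 (add /hs 20): {"grx":51,"hs":20,"qbo":71,"t":92}
Size at the root: 4

Answer: 4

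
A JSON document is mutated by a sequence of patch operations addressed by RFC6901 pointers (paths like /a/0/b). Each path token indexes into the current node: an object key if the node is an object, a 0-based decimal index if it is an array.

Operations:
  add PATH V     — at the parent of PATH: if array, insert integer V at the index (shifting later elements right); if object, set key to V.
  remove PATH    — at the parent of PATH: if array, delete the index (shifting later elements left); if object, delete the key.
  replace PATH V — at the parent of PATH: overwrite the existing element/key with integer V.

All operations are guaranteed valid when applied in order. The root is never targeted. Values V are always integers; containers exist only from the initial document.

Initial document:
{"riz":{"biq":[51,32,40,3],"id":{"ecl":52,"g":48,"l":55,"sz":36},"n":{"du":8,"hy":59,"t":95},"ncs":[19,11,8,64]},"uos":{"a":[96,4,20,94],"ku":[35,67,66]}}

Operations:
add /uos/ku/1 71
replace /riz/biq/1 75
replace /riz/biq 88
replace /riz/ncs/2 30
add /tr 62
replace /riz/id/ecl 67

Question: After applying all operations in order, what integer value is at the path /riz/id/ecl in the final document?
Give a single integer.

After op 1 (add /uos/ku/1 71): {"riz":{"biq":[51,32,40,3],"id":{"ecl":52,"g":48,"l":55,"sz":36},"n":{"du":8,"hy":59,"t":95},"ncs":[19,11,8,64]},"uos":{"a":[96,4,20,94],"ku":[35,71,67,66]}}
After op 2 (replace /riz/biq/1 75): {"riz":{"biq":[51,75,40,3],"id":{"ecl":52,"g":48,"l":55,"sz":36},"n":{"du":8,"hy":59,"t":95},"ncs":[19,11,8,64]},"uos":{"a":[96,4,20,94],"ku":[35,71,67,66]}}
After op 3 (replace /riz/biq 88): {"riz":{"biq":88,"id":{"ecl":52,"g":48,"l":55,"sz":36},"n":{"du":8,"hy":59,"t":95},"ncs":[19,11,8,64]},"uos":{"a":[96,4,20,94],"ku":[35,71,67,66]}}
After op 4 (replace /riz/ncs/2 30): {"riz":{"biq":88,"id":{"ecl":52,"g":48,"l":55,"sz":36},"n":{"du":8,"hy":59,"t":95},"ncs":[19,11,30,64]},"uos":{"a":[96,4,20,94],"ku":[35,71,67,66]}}
After op 5 (add /tr 62): {"riz":{"biq":88,"id":{"ecl":52,"g":48,"l":55,"sz":36},"n":{"du":8,"hy":59,"t":95},"ncs":[19,11,30,64]},"tr":62,"uos":{"a":[96,4,20,94],"ku":[35,71,67,66]}}
After op 6 (replace /riz/id/ecl 67): {"riz":{"biq":88,"id":{"ecl":67,"g":48,"l":55,"sz":36},"n":{"du":8,"hy":59,"t":95},"ncs":[19,11,30,64]},"tr":62,"uos":{"a":[96,4,20,94],"ku":[35,71,67,66]}}
Value at /riz/id/ecl: 67

Answer: 67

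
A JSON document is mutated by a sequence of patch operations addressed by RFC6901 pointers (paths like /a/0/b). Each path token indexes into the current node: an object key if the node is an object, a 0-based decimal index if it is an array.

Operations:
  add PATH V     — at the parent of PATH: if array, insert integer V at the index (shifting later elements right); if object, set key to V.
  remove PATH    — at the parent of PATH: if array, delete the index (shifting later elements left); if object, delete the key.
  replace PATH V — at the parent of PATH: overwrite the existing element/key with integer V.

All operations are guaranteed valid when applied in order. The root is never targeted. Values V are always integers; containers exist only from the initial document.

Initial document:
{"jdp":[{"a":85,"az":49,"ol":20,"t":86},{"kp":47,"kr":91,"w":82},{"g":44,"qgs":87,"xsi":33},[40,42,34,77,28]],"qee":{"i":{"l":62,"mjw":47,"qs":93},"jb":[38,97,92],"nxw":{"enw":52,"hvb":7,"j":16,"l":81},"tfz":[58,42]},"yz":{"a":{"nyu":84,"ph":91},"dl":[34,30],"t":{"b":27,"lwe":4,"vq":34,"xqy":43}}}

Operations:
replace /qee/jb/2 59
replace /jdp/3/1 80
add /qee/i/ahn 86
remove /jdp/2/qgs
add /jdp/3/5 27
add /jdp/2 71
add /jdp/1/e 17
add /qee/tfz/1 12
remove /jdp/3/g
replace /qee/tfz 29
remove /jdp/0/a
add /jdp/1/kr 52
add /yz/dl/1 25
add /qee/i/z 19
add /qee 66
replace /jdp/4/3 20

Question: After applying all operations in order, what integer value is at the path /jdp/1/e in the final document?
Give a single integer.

Answer: 17

Derivation:
After op 1 (replace /qee/jb/2 59): {"jdp":[{"a":85,"az":49,"ol":20,"t":86},{"kp":47,"kr":91,"w":82},{"g":44,"qgs":87,"xsi":33},[40,42,34,77,28]],"qee":{"i":{"l":62,"mjw":47,"qs":93},"jb":[38,97,59],"nxw":{"enw":52,"hvb":7,"j":16,"l":81},"tfz":[58,42]},"yz":{"a":{"nyu":84,"ph":91},"dl":[34,30],"t":{"b":27,"lwe":4,"vq":34,"xqy":43}}}
After op 2 (replace /jdp/3/1 80): {"jdp":[{"a":85,"az":49,"ol":20,"t":86},{"kp":47,"kr":91,"w":82},{"g":44,"qgs":87,"xsi":33},[40,80,34,77,28]],"qee":{"i":{"l":62,"mjw":47,"qs":93},"jb":[38,97,59],"nxw":{"enw":52,"hvb":7,"j":16,"l":81},"tfz":[58,42]},"yz":{"a":{"nyu":84,"ph":91},"dl":[34,30],"t":{"b":27,"lwe":4,"vq":34,"xqy":43}}}
After op 3 (add /qee/i/ahn 86): {"jdp":[{"a":85,"az":49,"ol":20,"t":86},{"kp":47,"kr":91,"w":82},{"g":44,"qgs":87,"xsi":33},[40,80,34,77,28]],"qee":{"i":{"ahn":86,"l":62,"mjw":47,"qs":93},"jb":[38,97,59],"nxw":{"enw":52,"hvb":7,"j":16,"l":81},"tfz":[58,42]},"yz":{"a":{"nyu":84,"ph":91},"dl":[34,30],"t":{"b":27,"lwe":4,"vq":34,"xqy":43}}}
After op 4 (remove /jdp/2/qgs): {"jdp":[{"a":85,"az":49,"ol":20,"t":86},{"kp":47,"kr":91,"w":82},{"g":44,"xsi":33},[40,80,34,77,28]],"qee":{"i":{"ahn":86,"l":62,"mjw":47,"qs":93},"jb":[38,97,59],"nxw":{"enw":52,"hvb":7,"j":16,"l":81},"tfz":[58,42]},"yz":{"a":{"nyu":84,"ph":91},"dl":[34,30],"t":{"b":27,"lwe":4,"vq":34,"xqy":43}}}
After op 5 (add /jdp/3/5 27): {"jdp":[{"a":85,"az":49,"ol":20,"t":86},{"kp":47,"kr":91,"w":82},{"g":44,"xsi":33},[40,80,34,77,28,27]],"qee":{"i":{"ahn":86,"l":62,"mjw":47,"qs":93},"jb":[38,97,59],"nxw":{"enw":52,"hvb":7,"j":16,"l":81},"tfz":[58,42]},"yz":{"a":{"nyu":84,"ph":91},"dl":[34,30],"t":{"b":27,"lwe":4,"vq":34,"xqy":43}}}
After op 6 (add /jdp/2 71): {"jdp":[{"a":85,"az":49,"ol":20,"t":86},{"kp":47,"kr":91,"w":82},71,{"g":44,"xsi":33},[40,80,34,77,28,27]],"qee":{"i":{"ahn":86,"l":62,"mjw":47,"qs":93},"jb":[38,97,59],"nxw":{"enw":52,"hvb":7,"j":16,"l":81},"tfz":[58,42]},"yz":{"a":{"nyu":84,"ph":91},"dl":[34,30],"t":{"b":27,"lwe":4,"vq":34,"xqy":43}}}
After op 7 (add /jdp/1/e 17): {"jdp":[{"a":85,"az":49,"ol":20,"t":86},{"e":17,"kp":47,"kr":91,"w":82},71,{"g":44,"xsi":33},[40,80,34,77,28,27]],"qee":{"i":{"ahn":86,"l":62,"mjw":47,"qs":93},"jb":[38,97,59],"nxw":{"enw":52,"hvb":7,"j":16,"l":81},"tfz":[58,42]},"yz":{"a":{"nyu":84,"ph":91},"dl":[34,30],"t":{"b":27,"lwe":4,"vq":34,"xqy":43}}}
After op 8 (add /qee/tfz/1 12): {"jdp":[{"a":85,"az":49,"ol":20,"t":86},{"e":17,"kp":47,"kr":91,"w":82},71,{"g":44,"xsi":33},[40,80,34,77,28,27]],"qee":{"i":{"ahn":86,"l":62,"mjw":47,"qs":93},"jb":[38,97,59],"nxw":{"enw":52,"hvb":7,"j":16,"l":81},"tfz":[58,12,42]},"yz":{"a":{"nyu":84,"ph":91},"dl":[34,30],"t":{"b":27,"lwe":4,"vq":34,"xqy":43}}}
After op 9 (remove /jdp/3/g): {"jdp":[{"a":85,"az":49,"ol":20,"t":86},{"e":17,"kp":47,"kr":91,"w":82},71,{"xsi":33},[40,80,34,77,28,27]],"qee":{"i":{"ahn":86,"l":62,"mjw":47,"qs":93},"jb":[38,97,59],"nxw":{"enw":52,"hvb":7,"j":16,"l":81},"tfz":[58,12,42]},"yz":{"a":{"nyu":84,"ph":91},"dl":[34,30],"t":{"b":27,"lwe":4,"vq":34,"xqy":43}}}
After op 10 (replace /qee/tfz 29): {"jdp":[{"a":85,"az":49,"ol":20,"t":86},{"e":17,"kp":47,"kr":91,"w":82},71,{"xsi":33},[40,80,34,77,28,27]],"qee":{"i":{"ahn":86,"l":62,"mjw":47,"qs":93},"jb":[38,97,59],"nxw":{"enw":52,"hvb":7,"j":16,"l":81},"tfz":29},"yz":{"a":{"nyu":84,"ph":91},"dl":[34,30],"t":{"b":27,"lwe":4,"vq":34,"xqy":43}}}
After op 11 (remove /jdp/0/a): {"jdp":[{"az":49,"ol":20,"t":86},{"e":17,"kp":47,"kr":91,"w":82},71,{"xsi":33},[40,80,34,77,28,27]],"qee":{"i":{"ahn":86,"l":62,"mjw":47,"qs":93},"jb":[38,97,59],"nxw":{"enw":52,"hvb":7,"j":16,"l":81},"tfz":29},"yz":{"a":{"nyu":84,"ph":91},"dl":[34,30],"t":{"b":27,"lwe":4,"vq":34,"xqy":43}}}
After op 12 (add /jdp/1/kr 52): {"jdp":[{"az":49,"ol":20,"t":86},{"e":17,"kp":47,"kr":52,"w":82},71,{"xsi":33},[40,80,34,77,28,27]],"qee":{"i":{"ahn":86,"l":62,"mjw":47,"qs":93},"jb":[38,97,59],"nxw":{"enw":52,"hvb":7,"j":16,"l":81},"tfz":29},"yz":{"a":{"nyu":84,"ph":91},"dl":[34,30],"t":{"b":27,"lwe":4,"vq":34,"xqy":43}}}
After op 13 (add /yz/dl/1 25): {"jdp":[{"az":49,"ol":20,"t":86},{"e":17,"kp":47,"kr":52,"w":82},71,{"xsi":33},[40,80,34,77,28,27]],"qee":{"i":{"ahn":86,"l":62,"mjw":47,"qs":93},"jb":[38,97,59],"nxw":{"enw":52,"hvb":7,"j":16,"l":81},"tfz":29},"yz":{"a":{"nyu":84,"ph":91},"dl":[34,25,30],"t":{"b":27,"lwe":4,"vq":34,"xqy":43}}}
After op 14 (add /qee/i/z 19): {"jdp":[{"az":49,"ol":20,"t":86},{"e":17,"kp":47,"kr":52,"w":82},71,{"xsi":33},[40,80,34,77,28,27]],"qee":{"i":{"ahn":86,"l":62,"mjw":47,"qs":93,"z":19},"jb":[38,97,59],"nxw":{"enw":52,"hvb":7,"j":16,"l":81},"tfz":29},"yz":{"a":{"nyu":84,"ph":91},"dl":[34,25,30],"t":{"b":27,"lwe":4,"vq":34,"xqy":43}}}
After op 15 (add /qee 66): {"jdp":[{"az":49,"ol":20,"t":86},{"e":17,"kp":47,"kr":52,"w":82},71,{"xsi":33},[40,80,34,77,28,27]],"qee":66,"yz":{"a":{"nyu":84,"ph":91},"dl":[34,25,30],"t":{"b":27,"lwe":4,"vq":34,"xqy":43}}}
After op 16 (replace /jdp/4/3 20): {"jdp":[{"az":49,"ol":20,"t":86},{"e":17,"kp":47,"kr":52,"w":82},71,{"xsi":33},[40,80,34,20,28,27]],"qee":66,"yz":{"a":{"nyu":84,"ph":91},"dl":[34,25,30],"t":{"b":27,"lwe":4,"vq":34,"xqy":43}}}
Value at /jdp/1/e: 17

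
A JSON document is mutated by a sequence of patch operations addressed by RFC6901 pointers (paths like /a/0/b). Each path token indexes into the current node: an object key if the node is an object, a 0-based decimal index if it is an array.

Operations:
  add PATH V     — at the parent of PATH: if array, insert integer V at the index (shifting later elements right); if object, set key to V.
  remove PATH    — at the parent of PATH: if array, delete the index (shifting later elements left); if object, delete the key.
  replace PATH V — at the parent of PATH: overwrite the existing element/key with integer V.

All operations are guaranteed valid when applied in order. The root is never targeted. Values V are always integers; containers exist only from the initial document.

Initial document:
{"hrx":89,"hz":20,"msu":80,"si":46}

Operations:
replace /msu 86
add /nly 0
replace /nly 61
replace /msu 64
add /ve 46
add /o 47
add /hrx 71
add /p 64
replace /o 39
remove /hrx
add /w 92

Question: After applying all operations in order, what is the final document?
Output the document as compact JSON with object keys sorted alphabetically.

Answer: {"hz":20,"msu":64,"nly":61,"o":39,"p":64,"si":46,"ve":46,"w":92}

Derivation:
After op 1 (replace /msu 86): {"hrx":89,"hz":20,"msu":86,"si":46}
After op 2 (add /nly 0): {"hrx":89,"hz":20,"msu":86,"nly":0,"si":46}
After op 3 (replace /nly 61): {"hrx":89,"hz":20,"msu":86,"nly":61,"si":46}
After op 4 (replace /msu 64): {"hrx":89,"hz":20,"msu":64,"nly":61,"si":46}
After op 5 (add /ve 46): {"hrx":89,"hz":20,"msu":64,"nly":61,"si":46,"ve":46}
After op 6 (add /o 47): {"hrx":89,"hz":20,"msu":64,"nly":61,"o":47,"si":46,"ve":46}
After op 7 (add /hrx 71): {"hrx":71,"hz":20,"msu":64,"nly":61,"o":47,"si":46,"ve":46}
After op 8 (add /p 64): {"hrx":71,"hz":20,"msu":64,"nly":61,"o":47,"p":64,"si":46,"ve":46}
After op 9 (replace /o 39): {"hrx":71,"hz":20,"msu":64,"nly":61,"o":39,"p":64,"si":46,"ve":46}
After op 10 (remove /hrx): {"hz":20,"msu":64,"nly":61,"o":39,"p":64,"si":46,"ve":46}
After op 11 (add /w 92): {"hz":20,"msu":64,"nly":61,"o":39,"p":64,"si":46,"ve":46,"w":92}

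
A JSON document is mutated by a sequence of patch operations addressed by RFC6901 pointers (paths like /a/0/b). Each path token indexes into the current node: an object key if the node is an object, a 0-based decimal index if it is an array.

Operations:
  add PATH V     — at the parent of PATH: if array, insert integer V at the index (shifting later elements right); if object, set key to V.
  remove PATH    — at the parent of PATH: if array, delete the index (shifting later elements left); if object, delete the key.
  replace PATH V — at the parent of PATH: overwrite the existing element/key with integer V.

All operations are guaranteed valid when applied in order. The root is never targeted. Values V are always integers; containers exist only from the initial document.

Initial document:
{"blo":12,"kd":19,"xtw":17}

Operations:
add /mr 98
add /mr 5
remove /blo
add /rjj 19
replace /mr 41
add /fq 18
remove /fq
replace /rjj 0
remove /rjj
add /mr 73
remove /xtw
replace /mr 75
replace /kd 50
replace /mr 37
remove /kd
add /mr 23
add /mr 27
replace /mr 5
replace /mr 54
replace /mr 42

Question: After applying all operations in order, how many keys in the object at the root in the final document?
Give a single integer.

Answer: 1

Derivation:
After op 1 (add /mr 98): {"blo":12,"kd":19,"mr":98,"xtw":17}
After op 2 (add /mr 5): {"blo":12,"kd":19,"mr":5,"xtw":17}
After op 3 (remove /blo): {"kd":19,"mr":5,"xtw":17}
After op 4 (add /rjj 19): {"kd":19,"mr":5,"rjj":19,"xtw":17}
After op 5 (replace /mr 41): {"kd":19,"mr":41,"rjj":19,"xtw":17}
After op 6 (add /fq 18): {"fq":18,"kd":19,"mr":41,"rjj":19,"xtw":17}
After op 7 (remove /fq): {"kd":19,"mr":41,"rjj":19,"xtw":17}
After op 8 (replace /rjj 0): {"kd":19,"mr":41,"rjj":0,"xtw":17}
After op 9 (remove /rjj): {"kd":19,"mr":41,"xtw":17}
After op 10 (add /mr 73): {"kd":19,"mr":73,"xtw":17}
After op 11 (remove /xtw): {"kd":19,"mr":73}
After op 12 (replace /mr 75): {"kd":19,"mr":75}
After op 13 (replace /kd 50): {"kd":50,"mr":75}
After op 14 (replace /mr 37): {"kd":50,"mr":37}
After op 15 (remove /kd): {"mr":37}
After op 16 (add /mr 23): {"mr":23}
After op 17 (add /mr 27): {"mr":27}
After op 18 (replace /mr 5): {"mr":5}
After op 19 (replace /mr 54): {"mr":54}
After op 20 (replace /mr 42): {"mr":42}
Size at the root: 1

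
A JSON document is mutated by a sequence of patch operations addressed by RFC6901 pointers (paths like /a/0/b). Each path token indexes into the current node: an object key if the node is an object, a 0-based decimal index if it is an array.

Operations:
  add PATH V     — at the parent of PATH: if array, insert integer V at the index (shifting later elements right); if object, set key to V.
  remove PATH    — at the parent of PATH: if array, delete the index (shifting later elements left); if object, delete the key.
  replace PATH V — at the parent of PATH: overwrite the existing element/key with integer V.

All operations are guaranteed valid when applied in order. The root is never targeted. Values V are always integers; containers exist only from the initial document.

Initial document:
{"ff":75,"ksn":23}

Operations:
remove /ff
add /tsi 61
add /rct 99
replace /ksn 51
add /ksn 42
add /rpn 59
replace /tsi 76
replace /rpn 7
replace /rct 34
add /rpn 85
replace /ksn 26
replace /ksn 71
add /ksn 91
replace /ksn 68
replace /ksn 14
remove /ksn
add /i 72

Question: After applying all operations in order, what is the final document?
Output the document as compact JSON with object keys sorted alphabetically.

Answer: {"i":72,"rct":34,"rpn":85,"tsi":76}

Derivation:
After op 1 (remove /ff): {"ksn":23}
After op 2 (add /tsi 61): {"ksn":23,"tsi":61}
After op 3 (add /rct 99): {"ksn":23,"rct":99,"tsi":61}
After op 4 (replace /ksn 51): {"ksn":51,"rct":99,"tsi":61}
After op 5 (add /ksn 42): {"ksn":42,"rct":99,"tsi":61}
After op 6 (add /rpn 59): {"ksn":42,"rct":99,"rpn":59,"tsi":61}
After op 7 (replace /tsi 76): {"ksn":42,"rct":99,"rpn":59,"tsi":76}
After op 8 (replace /rpn 7): {"ksn":42,"rct":99,"rpn":7,"tsi":76}
After op 9 (replace /rct 34): {"ksn":42,"rct":34,"rpn":7,"tsi":76}
After op 10 (add /rpn 85): {"ksn":42,"rct":34,"rpn":85,"tsi":76}
After op 11 (replace /ksn 26): {"ksn":26,"rct":34,"rpn":85,"tsi":76}
After op 12 (replace /ksn 71): {"ksn":71,"rct":34,"rpn":85,"tsi":76}
After op 13 (add /ksn 91): {"ksn":91,"rct":34,"rpn":85,"tsi":76}
After op 14 (replace /ksn 68): {"ksn":68,"rct":34,"rpn":85,"tsi":76}
After op 15 (replace /ksn 14): {"ksn":14,"rct":34,"rpn":85,"tsi":76}
After op 16 (remove /ksn): {"rct":34,"rpn":85,"tsi":76}
After op 17 (add /i 72): {"i":72,"rct":34,"rpn":85,"tsi":76}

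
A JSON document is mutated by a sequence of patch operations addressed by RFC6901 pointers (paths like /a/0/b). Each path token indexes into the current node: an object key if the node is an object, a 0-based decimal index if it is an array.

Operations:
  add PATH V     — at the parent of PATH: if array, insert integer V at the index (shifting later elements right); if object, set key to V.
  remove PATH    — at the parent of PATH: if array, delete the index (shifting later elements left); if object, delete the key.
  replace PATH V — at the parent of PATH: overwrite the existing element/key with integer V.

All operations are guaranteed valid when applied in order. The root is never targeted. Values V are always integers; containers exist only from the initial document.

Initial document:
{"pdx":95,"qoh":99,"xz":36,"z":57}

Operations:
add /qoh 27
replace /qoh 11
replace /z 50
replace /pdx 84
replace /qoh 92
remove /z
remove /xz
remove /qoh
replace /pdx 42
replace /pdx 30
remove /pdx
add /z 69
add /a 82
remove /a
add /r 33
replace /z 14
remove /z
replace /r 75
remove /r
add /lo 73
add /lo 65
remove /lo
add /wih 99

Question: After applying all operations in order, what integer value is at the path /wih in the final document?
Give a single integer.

After op 1 (add /qoh 27): {"pdx":95,"qoh":27,"xz":36,"z":57}
After op 2 (replace /qoh 11): {"pdx":95,"qoh":11,"xz":36,"z":57}
After op 3 (replace /z 50): {"pdx":95,"qoh":11,"xz":36,"z":50}
After op 4 (replace /pdx 84): {"pdx":84,"qoh":11,"xz":36,"z":50}
After op 5 (replace /qoh 92): {"pdx":84,"qoh":92,"xz":36,"z":50}
After op 6 (remove /z): {"pdx":84,"qoh":92,"xz":36}
After op 7 (remove /xz): {"pdx":84,"qoh":92}
After op 8 (remove /qoh): {"pdx":84}
After op 9 (replace /pdx 42): {"pdx":42}
After op 10 (replace /pdx 30): {"pdx":30}
After op 11 (remove /pdx): {}
After op 12 (add /z 69): {"z":69}
After op 13 (add /a 82): {"a":82,"z":69}
After op 14 (remove /a): {"z":69}
After op 15 (add /r 33): {"r":33,"z":69}
After op 16 (replace /z 14): {"r":33,"z":14}
After op 17 (remove /z): {"r":33}
After op 18 (replace /r 75): {"r":75}
After op 19 (remove /r): {}
After op 20 (add /lo 73): {"lo":73}
After op 21 (add /lo 65): {"lo":65}
After op 22 (remove /lo): {}
After op 23 (add /wih 99): {"wih":99}
Value at /wih: 99

Answer: 99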